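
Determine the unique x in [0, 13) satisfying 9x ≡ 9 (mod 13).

1

The inverse of 9 mod 13 is 3 (since 9·3 = 27 ≡ 1).
Multiplying both sides by 3: x ≡ 3·9 = 27 ≡ 1 (mod 13).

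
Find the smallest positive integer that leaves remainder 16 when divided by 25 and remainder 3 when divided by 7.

66

x ≡ 3 (mod 7) gives x ∈ {3, 10, 17, 24, 31, 38, 45, 52, …}.
The first of these with x mod 25 = 16 is 66.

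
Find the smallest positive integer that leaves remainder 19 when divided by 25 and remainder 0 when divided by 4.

x ≡ 0 (mod 4) gives x ∈ {0, 4, 8, 12, 16, 20, 24, 28, …}.
The first of these with x mod 25 = 19 is 44.

44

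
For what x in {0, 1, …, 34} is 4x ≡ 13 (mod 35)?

4⁻¹ ≡ 9 (mod 35) because 4·9 = 36 = 1·35 + 1.
So x ≡ 9·13 = 117 ≡ 12 (mod 35).
Check: 4·12 = 48 = 1·35 + 13.

12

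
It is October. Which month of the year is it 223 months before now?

March

223 = 18·12 + 7, so 223 mod 12 = 7.
October − 7 months → March.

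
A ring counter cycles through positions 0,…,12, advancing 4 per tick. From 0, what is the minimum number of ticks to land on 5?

The inverse of 4 mod 13 is 10 (since 4·10 = 40 ≡ 1).
Multiplying both sides by 10: x ≡ 10·5 = 50 ≡ 11 (mod 13).
Check: 4·11 = 44 = 3·13 + 5.

11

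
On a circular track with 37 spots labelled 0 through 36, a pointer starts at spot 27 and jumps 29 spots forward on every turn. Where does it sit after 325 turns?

325·29 = 9425.
9425 = 254·37 + 27, so 9425 mod 37 = 27.
(27 + 27) mod 37 = 17.

17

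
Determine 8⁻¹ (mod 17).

15

17 = 2·8 + 1
8 = 8·1 + 0
Back-substituting gives 8·15 ≡ 1 (mod 17).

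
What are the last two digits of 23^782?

29

Square-and-reduce mod 100: 23^1≡23, 23^2≡29, 23^4≡41, 23^8≡81, 23^16≡61, 23^32≡21, 23^64≡41, 23^128≡81, 23^256≡61, 23^512≡21.
Since 782 = 2 + 4 + 8 + 256 + 512 in binary, 23^782 ≡ 29·41·81·61·21 ≡ 29 (mod 100).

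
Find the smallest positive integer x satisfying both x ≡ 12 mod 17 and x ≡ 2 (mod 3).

29

x ≡ 2 (mod 3) gives x ∈ {2, 5, 8, 11, 14, 17, 20, 23, …}.
The first of these with x mod 17 = 12 is 29.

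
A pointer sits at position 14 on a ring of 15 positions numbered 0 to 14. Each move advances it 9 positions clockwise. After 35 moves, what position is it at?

35·9 = 315.
315 − 21·15 = 0, so 315 ≡ 0 (mod 15).
(14 + 0) mod 15 = 14.

14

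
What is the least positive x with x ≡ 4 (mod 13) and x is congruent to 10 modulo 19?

238

x ≡ 4 (mod 13) gives x ∈ {4, 17, 30, 43, 56, 69, 82, 95, …}.
The first of these with x mod 19 = 10 is 238.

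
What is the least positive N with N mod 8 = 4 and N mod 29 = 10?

x ≡ 4 (mod 8) gives x ∈ {4, 12, 20, 28, 36, 44, 52, 60, …}.
The first of these with x mod 29 = 10 is 68.

68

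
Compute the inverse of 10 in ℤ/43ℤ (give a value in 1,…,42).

43 = 4·10 + 3
10 = 3·3 + 1
3 = 3·1 + 0
Back-substituting gives 10·13 ≡ 1 (mod 43).

13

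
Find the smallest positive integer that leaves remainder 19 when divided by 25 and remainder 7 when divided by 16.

Since 16·11 ≡ 1 (mod 25), take x = 7 + 16·((19−7)·11 mod 25) = 7 + 16·7 = 119.
Check: 119 mod 25 = 19, 119 mod 16 = 7.

119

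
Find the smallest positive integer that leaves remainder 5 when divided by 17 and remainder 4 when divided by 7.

39

x ≡ 4 (mod 7) gives x ∈ {4, 11, 18, 25, 32, 39}.
The first of these with x mod 17 = 5 is 39.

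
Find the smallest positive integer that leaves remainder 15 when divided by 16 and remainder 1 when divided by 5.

Since 5·13 ≡ 1 (mod 16), take x = 1 + 5·((15−1)·13 mod 16) = 1 + 5·6 = 31.
Check: 31 mod 16 = 15, 31 mod 5 = 1.

31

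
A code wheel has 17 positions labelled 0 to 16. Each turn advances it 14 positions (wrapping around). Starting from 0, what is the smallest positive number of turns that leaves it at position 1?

17 = 1·14 + 3
14 = 4·3 + 2
3 = 1·2 + 1
2 = 2·1 + 0
Back-substituting gives 14·11 ≡ 1 (mod 17).

11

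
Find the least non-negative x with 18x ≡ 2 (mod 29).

13

18⁻¹ ≡ 21 (mod 29) because 18·21 = 378 = 13·29 + 1.
Multiplying both sides by 21: x ≡ 21·2 = 42 ≡ 13 (mod 29).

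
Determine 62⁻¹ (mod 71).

62·63 = 3906 = 55·71 + 1, so 62⁻¹ ≡ 63 (mod 71).

63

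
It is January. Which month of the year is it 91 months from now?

91 = 7·12 + 7, so 91 mod 12 = 7.
January + 7 months → August.

August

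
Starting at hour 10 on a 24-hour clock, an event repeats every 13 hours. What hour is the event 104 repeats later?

18

104·13 = 1352.
Dividing 1352 by 24 gives quotient 56 and remainder 8.
(10 + 8) mod 24 = 18.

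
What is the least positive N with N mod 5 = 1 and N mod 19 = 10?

x ≡ 1 (mod 5) gives x ∈ {1, 6, 11, 16, 21, 26, 31, 36, …}.
The first of these with x mod 19 = 10 is 86.

86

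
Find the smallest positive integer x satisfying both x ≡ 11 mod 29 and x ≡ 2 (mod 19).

40

x ≡ 2 (mod 19) gives x ∈ {2, 21, 40}.
The first of these with x mod 29 = 11 is 40.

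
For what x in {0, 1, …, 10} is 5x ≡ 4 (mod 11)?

3

The inverse of 5 mod 11 is 9 (since 5·9 = 45 ≡ 1).
So x ≡ 9·4 = 36 ≡ 3 (mod 11).
Check: 5·3 = 15 = 1·11 + 4.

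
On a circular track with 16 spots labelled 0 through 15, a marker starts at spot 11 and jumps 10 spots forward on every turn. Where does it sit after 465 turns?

5

465·10 = 4650.
Dividing 4650 by 16 gives quotient 290 and remainder 10.
(11 + 10) mod 16 = 5.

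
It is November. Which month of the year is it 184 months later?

184 = 15·12 + 4, so 184 mod 12 = 4.
November + 4 months → March.

March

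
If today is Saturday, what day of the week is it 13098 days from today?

Sunday

13098 mod 7 = 1 (since 1871·7 = 13097).
Saturday + 1 day → Sunday.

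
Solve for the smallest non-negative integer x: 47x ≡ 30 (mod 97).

77

47⁻¹ ≡ 64 (mod 97) because 47·64 = 3008 = 31·97 + 1.
Multiplying both sides by 64: x ≡ 64·30 = 1920 ≡ 77 (mod 97).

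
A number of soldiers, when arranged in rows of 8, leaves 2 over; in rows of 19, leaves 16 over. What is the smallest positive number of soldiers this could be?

Since 19·3 ≡ 1 (mod 8), take x = 16 + 19·((2−16)·3 mod 8) = 16 + 19·6 = 130.
Check: 130 mod 8 = 2, 130 mod 19 = 16.

130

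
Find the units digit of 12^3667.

Last digits of 2^n: 2, 4, 8, 6 (period 4).
3667 leaves remainder 3 on division by 4, so 12^3667 ends in 8.

8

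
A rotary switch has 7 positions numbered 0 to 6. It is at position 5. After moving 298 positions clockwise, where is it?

298 − 42·7 = 4, so 298 ≡ 4 (mod 7).
(5 + 4) mod 7 = 2.

2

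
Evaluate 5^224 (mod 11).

By repeated squaring mod 11: 5^1≡5, 5^2≡3, 5^4≡9, 5^8≡4, 5^16≡5, 5^32≡3, 5^64≡9, 5^128≡4.
Since 224 = 32 + 64 + 128 in binary, 5^224 ≡ 3·9·4 ≡ 9 (mod 11).

9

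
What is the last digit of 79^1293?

9

The units digit of 79^n cycles with period 2: 9, 1, …
1293 leaves remainder 1 on division by 2, so 79^1293 ends in 9.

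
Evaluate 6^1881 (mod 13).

By repeated squaring mod 13: 6^1≡6, 6^2≡10, 6^4≡9, 6^8≡3, 6^16≡9, 6^32≡3, 6^64≡9, 6^128≡3, 6^256≡9, 6^512≡3, 6^1024≡9.
Since 1881 = 1 + 8 + 16 + 64 + 256 + 512 + 1024 in binary, 6^1881 ≡ 6·3·9·9·9·3·9 ≡ 5 (mod 13).

5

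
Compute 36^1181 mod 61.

45

Square-and-reduce mod 61: 36^1≡36, 36^2≡15, 36^4≡42, 36^8≡56, 36^16≡25, 36^32≡15, 36^64≡42, 36^128≡56, 36^256≡25, 36^512≡15, 36^1024≡42.
1181 = 1 + 4 + 8 + 16 + 128 + 1024, so 36^1181 ≡ 36·42·56·25·56·42 ≡ 45 (mod 61).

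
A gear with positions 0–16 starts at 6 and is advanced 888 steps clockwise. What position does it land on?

888 − 52·17 = 4, so 888 ≡ 4 (mod 17).
(6 + 4) mod 17 = 10.

10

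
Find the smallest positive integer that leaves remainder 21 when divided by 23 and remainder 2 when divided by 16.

274

x ≡ 2 (mod 16) gives x ∈ {2, 18, 34, 50, 66, 82, 98, 114, …}.
The first of these with x mod 23 = 21 is 274.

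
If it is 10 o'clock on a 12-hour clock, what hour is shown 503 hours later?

9

503 = 41·12 + 11, so 503 mod 12 = 11.
10 + 11 → 9 on a 12-hour dial.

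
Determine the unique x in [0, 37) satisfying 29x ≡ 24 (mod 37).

The inverse of 29 mod 37 is 23 (since 29·23 = 667 ≡ 1).
So x ≡ 23·24 = 552 ≡ 34 (mod 37).

34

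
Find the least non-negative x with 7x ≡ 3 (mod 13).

6

7⁻¹ ≡ 2 (mod 13) because 7·2 = 14 = 1·13 + 1.
Multiplying both sides by 2: x ≡ 2·3 = 6 ≡ 6 (mod 13).
Check: 7·6 = 42 = 3·13 + 3.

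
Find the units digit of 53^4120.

Last digits of 3^n: 3, 9, 7, 1 (period 4).
4120 mod 4 = 0, so the last digit matches 3^4 = 1.

1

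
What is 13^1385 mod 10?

3

Last digits of 3^n: 3, 9, 7, 1 (period 4).
1385 mod 4 = 1, so the last digit matches 3^1 = 3.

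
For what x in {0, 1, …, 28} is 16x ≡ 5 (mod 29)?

16⁻¹ ≡ 20 (mod 29) because 16·20 = 320 = 11·29 + 1.
So x ≡ 20·5 = 100 ≡ 13 (mod 29).

13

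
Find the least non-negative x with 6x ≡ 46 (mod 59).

47

6⁻¹ ≡ 10 (mod 59) because 6·10 = 60 = 1·59 + 1.
So x ≡ 10·46 = 460 ≡ 47 (mod 59).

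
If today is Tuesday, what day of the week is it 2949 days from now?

Thursday

Dividing 2949 by 7 gives quotient 421 and remainder 2.
Tuesday + 2 days → Thursday.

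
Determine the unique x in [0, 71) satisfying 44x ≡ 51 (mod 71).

6

44⁻¹ ≡ 21 (mod 71) because 44·21 = 924 = 13·71 + 1.
So x ≡ 21·51 = 1071 ≡ 6 (mod 71).
Check: 44·6 = 264 = 3·71 + 51.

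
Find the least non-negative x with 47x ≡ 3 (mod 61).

The inverse of 47 mod 61 is 13 (since 47·13 = 611 ≡ 1).
Multiplying both sides by 13: x ≡ 13·3 = 39 ≡ 39 (mod 61).

39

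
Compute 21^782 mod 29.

By repeated squaring mod 29: 21^1≡21, 21^2≡6, 21^4≡7, 21^8≡20, 21^16≡23, 21^32≡7, 21^64≡20, 21^128≡23, 21^256≡7, 21^512≡20.
782 = 2 + 4 + 8 + 256 + 512, so 21^782 ≡ 6·7·20·7·20 ≡ 5 (mod 29).

5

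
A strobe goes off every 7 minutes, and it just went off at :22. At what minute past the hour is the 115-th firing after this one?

47

115·7 = 805.
805 = 13·60 + 25, so 805 mod 60 = 25.
(22 + 25) mod 60 = 47.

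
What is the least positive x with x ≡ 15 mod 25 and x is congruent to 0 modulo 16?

x ≡ 0 (mod 16) gives x ∈ {0, 16, 32, 48, 64, 80, 96, 112, …}.
The first of these with x mod 25 = 15 is 240.

240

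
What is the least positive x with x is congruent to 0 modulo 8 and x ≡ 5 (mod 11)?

x ≡ 0 (mod 8) gives x ∈ {0, 8, 16}.
The first of these with x mod 11 = 5 is 16.

16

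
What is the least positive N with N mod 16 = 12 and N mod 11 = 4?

92

x ≡ 4 (mod 11) gives x ∈ {4, 15, 26, 37, 48, 59, 70, 81, …}.
The first of these with x mod 16 = 12 is 92.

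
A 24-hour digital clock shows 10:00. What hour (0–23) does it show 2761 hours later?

11

Dividing 2761 by 24 gives quotient 115 and remainder 1.
(10 + 1) mod 24 = 11.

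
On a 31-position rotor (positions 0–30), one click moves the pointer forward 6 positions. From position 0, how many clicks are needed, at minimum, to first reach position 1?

6·26 = 156 = 5·31 + 1, so 6⁻¹ ≡ 26 (mod 31).

26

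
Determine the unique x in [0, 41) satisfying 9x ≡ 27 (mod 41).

9⁻¹ ≡ 32 (mod 41) because 9·32 = 288 = 7·41 + 1.
Multiplying both sides by 32: x ≡ 32·27 = 864 ≡ 3 (mod 41).
Check: 9·3 = 27 = 0·41 + 27.

3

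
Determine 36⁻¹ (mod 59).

41

59 = 1·36 + 23
36 = 1·23 + 13
23 = 1·13 + 10
13 = 1·10 + 3
10 = 3·3 + 1
3 = 3·1 + 0
Back-substituting gives 36·41 ≡ 1 (mod 59).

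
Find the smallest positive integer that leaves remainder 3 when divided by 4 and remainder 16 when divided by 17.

x ≡ 3 (mod 4) gives x ∈ {3, 7, 11, 15, 19, 23, 27, 31, …}.
The first of these with x mod 17 = 16 is 67.

67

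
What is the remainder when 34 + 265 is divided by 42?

5

265 − 6·42 = 13, so 265 ≡ 13 (mod 42).
(34 + 13) mod 42 = 5.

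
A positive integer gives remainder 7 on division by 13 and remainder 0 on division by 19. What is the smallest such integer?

x ≡ 7 (mod 13) gives x ∈ {7, 20, 33, 46, 59, 72, 85, 98, …}.
The first of these with x mod 19 = 0 is 228.

228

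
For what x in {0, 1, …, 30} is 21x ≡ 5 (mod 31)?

21⁻¹ ≡ 3 (mod 31) because 21·3 = 63 = 2·31 + 1.
So x ≡ 3·5 = 15 ≡ 15 (mod 31).

15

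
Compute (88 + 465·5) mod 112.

465·5 = 2325.
2325 mod 112 = 85 (since 20·112 = 2240).
(88 + 85) mod 112 = 61.

61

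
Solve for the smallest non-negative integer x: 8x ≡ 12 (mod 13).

8

The inverse of 8 mod 13 is 5 (since 8·5 = 40 ≡ 1).
Multiplying both sides by 5: x ≡ 5·12 = 60 ≡ 8 (mod 13).
Check: 8·8 = 64 = 4·13 + 12.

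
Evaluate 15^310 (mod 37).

28

Successive squares of 15 mod 37: 15^1≡15, 15^2≡3, 15^4≡9, 15^8≡7, 15^16≡12, 15^32≡33, 15^64≡16, 15^128≡34, 15^256≡9.
Since 310 = 2 + 4 + 16 + 32 + 256 in binary, 15^310 ≡ 3·9·12·33·9 ≡ 28 (mod 37).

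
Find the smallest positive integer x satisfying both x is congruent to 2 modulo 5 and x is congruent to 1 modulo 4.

x ≡ 1 (mod 4) gives x ∈ {1, 5, 9, 13, 17}.
The first of these with x mod 5 = 2 is 17.

17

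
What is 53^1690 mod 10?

9

Last digits of 3^n: 3, 9, 7, 1 (period 4).
1690 leaves remainder 2 on division by 4, so 53^1690 ends in 9.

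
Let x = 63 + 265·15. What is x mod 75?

265·15 = 3975.
3975 = 53·75 + 0, so 3975 mod 75 = 0.
(63 + 0) mod 75 = 63.

63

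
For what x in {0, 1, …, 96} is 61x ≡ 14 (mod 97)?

5

61⁻¹ ≡ 35 (mod 97) because 61·35 = 2135 = 22·97 + 1.
So x ≡ 35·14 = 490 ≡ 5 (mod 97).
Check: 61·5 = 305 = 3·97 + 14.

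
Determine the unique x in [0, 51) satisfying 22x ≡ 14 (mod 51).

22⁻¹ ≡ 7 (mod 51) because 22·7 = 154 = 3·51 + 1.
So x ≡ 7·14 = 98 ≡ 47 (mod 51).
Check: 22·47 = 1034 = 20·51 + 14.

47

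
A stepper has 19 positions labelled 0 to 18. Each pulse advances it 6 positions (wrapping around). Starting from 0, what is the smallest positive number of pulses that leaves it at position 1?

6·16 = 96 = 5·19 + 1, so 6⁻¹ ≡ 16 (mod 19).

16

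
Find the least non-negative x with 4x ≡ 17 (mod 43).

The inverse of 4 mod 43 is 11 (since 4·11 = 44 ≡ 1).
Multiplying both sides by 11: x ≡ 11·17 = 187 ≡ 15 (mod 43).
Check: 4·15 = 60 = 1·43 + 17.

15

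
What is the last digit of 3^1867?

Last digits of 3^n: 3, 9, 7, 1 (period 4).
1867 leaves remainder 3 on division by 4, so 3^1867 ends in 7.

7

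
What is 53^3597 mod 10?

The units digit of 53^n cycles with period 4: 3, 9, 7, 1, …
3597 leaves remainder 1 on division by 4, so 53^3597 ends in 3.

3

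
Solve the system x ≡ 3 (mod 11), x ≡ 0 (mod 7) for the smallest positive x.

x ≡ 0 (mod 7) gives x ∈ {0, 7, 14}.
The first of these with x mod 11 = 3 is 14.

14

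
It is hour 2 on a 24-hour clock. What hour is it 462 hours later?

8

462 mod 24 = 6 (since 19·24 = 456).
(2 + 6) mod 24 = 8.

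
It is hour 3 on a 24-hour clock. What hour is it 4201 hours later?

4201 mod 24 = 1 (since 175·24 = 4200).
(3 + 1) mod 24 = 4.

4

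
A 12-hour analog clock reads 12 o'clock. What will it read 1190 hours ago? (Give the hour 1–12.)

10

1190 − 99·12 = 2, so 1190 ≡ 2 (mod 12).
12 − 2 → 10 on a 12-hour dial.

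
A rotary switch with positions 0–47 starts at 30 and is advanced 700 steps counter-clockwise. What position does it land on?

2

700 = 14·48 + 28, so 700 mod 48 = 28.
(30 − 28) mod 48 = 2.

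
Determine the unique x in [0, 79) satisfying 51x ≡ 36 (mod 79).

The inverse of 51 mod 79 is 31 (since 51·31 = 1581 ≡ 1).
Multiplying both sides by 31: x ≡ 31·36 = 1116 ≡ 10 (mod 79).

10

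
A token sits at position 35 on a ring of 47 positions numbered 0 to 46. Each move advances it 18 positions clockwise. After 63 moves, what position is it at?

63·18 = 1134.
1134 = 24·47 + 6, so 1134 mod 47 = 6.
(35 + 6) mod 47 = 41.

41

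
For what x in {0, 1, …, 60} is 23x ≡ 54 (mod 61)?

The inverse of 23 mod 61 is 8 (since 23·8 = 184 ≡ 1).
Multiplying both sides by 8: x ≡ 8·54 = 432 ≡ 5 (mod 61).
Check: 23·5 = 115 = 1·61 + 54.

5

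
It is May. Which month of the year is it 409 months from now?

June

409 mod 12 = 1 (since 34·12 = 408).
May + 1 month → June.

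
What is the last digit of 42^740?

6

Last digits of 2^n: 2, 4, 8, 6 (period 4).
740 mod 4 = 0, so the last digit matches 2^4 = 6.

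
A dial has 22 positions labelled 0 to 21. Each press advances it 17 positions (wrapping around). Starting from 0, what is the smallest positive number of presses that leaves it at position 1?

17·13 = 221 = 10·22 + 1, so 17⁻¹ ≡ 13 (mod 22).

13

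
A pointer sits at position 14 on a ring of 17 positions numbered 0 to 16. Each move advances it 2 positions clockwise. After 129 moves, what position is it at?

129·2 = 258.
258 − 15·17 = 3, so 258 ≡ 3 (mod 17).
(14 + 3) mod 17 = 0.

0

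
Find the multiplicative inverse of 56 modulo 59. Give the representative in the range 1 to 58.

39

56·39 = 2184 = 37·59 + 1, so 56⁻¹ ≡ 39 (mod 59).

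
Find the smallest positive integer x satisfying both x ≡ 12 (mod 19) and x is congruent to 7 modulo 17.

x ≡ 7 (mod 17) gives x ∈ {7, 24, 41, 58, 75, 92, 109, 126}.
The first of these with x mod 19 = 12 is 126.

126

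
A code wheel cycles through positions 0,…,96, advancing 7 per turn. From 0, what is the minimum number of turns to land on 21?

7⁻¹ ≡ 14 (mod 97) because 7·14 = 98 = 1·97 + 1.
So x ≡ 14·21 = 294 ≡ 3 (mod 97).

3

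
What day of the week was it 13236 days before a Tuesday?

13236 − 1890·7 = 6, so 13236 ≡ 6 (mod 7).
Tuesday − 6 days → Wednesday.

Wednesday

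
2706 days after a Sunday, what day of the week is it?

Dividing 2706 by 7 gives quotient 386 and remainder 4.
Sunday + 4 days → Thursday.

Thursday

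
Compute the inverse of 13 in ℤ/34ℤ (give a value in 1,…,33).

13·21 = 273 = 8·34 + 1, so 13⁻¹ ≡ 21 (mod 34).

21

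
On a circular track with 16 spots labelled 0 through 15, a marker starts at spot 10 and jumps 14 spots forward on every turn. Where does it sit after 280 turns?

10

280·14 = 3920.
3920 = 245·16 + 0, so 3920 mod 16 = 0.
(10 + 0) mod 16 = 10.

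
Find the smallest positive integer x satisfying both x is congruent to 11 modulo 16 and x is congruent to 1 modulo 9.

91

x ≡ 1 (mod 9) gives x ∈ {1, 10, 19, 28, 37, 46, 55, 64, …}.
The first of these with x mod 16 = 11 is 91.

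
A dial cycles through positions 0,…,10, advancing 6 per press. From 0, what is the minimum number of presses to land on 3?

6

6⁻¹ ≡ 2 (mod 11) because 6·2 = 12 = 1·11 + 1.
Multiplying both sides by 2: x ≡ 2·3 = 6 ≡ 6 (mod 11).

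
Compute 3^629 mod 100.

By repeated squaring mod 100: 3^1≡3, 3^2≡9, 3^4≡81, 3^8≡61, 3^16≡21, 3^32≡41, 3^64≡81, 3^128≡61, 3^256≡21, 3^512≡41.
Since 629 = 1 + 4 + 16 + 32 + 64 + 512 in binary, 3^629 ≡ 3·81·21·41·81·41 ≡ 83 (mod 100).

83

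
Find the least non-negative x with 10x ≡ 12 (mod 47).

20

The inverse of 10 mod 47 is 33 (since 10·33 = 330 ≡ 1).
So x ≡ 33·12 = 396 ≡ 20 (mod 47).
Check: 10·20 = 200 = 4·47 + 12.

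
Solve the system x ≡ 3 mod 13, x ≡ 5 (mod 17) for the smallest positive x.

Since 17·10 ≡ 1 (mod 13), take x = 5 + 17·((3−5)·10 mod 13) = 5 + 17·6 = 107.
Check: 107 mod 13 = 3, 107 mod 17 = 5.

107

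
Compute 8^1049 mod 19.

Successive squares of 8 mod 19: 8^1≡8, 8^2≡7, 8^4≡11, 8^8≡7, 8^16≡11, 8^32≡7, 8^64≡11, 8^128≡7, 8^256≡11, 8^512≡7, 8^1024≡11.
1049 = 1 + 8 + 16 + 1024, so 8^1049 ≡ 8·7·11·11 ≡ 12 (mod 19).

12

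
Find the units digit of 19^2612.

1

Powers of 9 mod 10 repeat with period 2: 9, 1.
2612 leaves remainder 0 on division by 2, so 19^2612 ends in 1.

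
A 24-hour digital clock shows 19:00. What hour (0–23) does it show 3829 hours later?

3829 = 159·24 + 13, so 3829 mod 24 = 13.
(19 + 13) mod 24 = 8.

8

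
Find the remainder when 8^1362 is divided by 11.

Successive squares of 8 mod 11: 8^1≡8, 8^2≡9, 8^4≡4, 8^8≡5, 8^16≡3, 8^32≡9, 8^64≡4, 8^128≡5, 8^256≡3, 8^512≡9, 8^1024≡4.
Since 1362 = 2 + 16 + 64 + 256 + 1024 in binary, 8^1362 ≡ 9·3·4·3·4 ≡ 9 (mod 11).

9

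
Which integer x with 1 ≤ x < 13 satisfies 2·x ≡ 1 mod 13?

7

2·7 = 14 = 1·13 + 1, so 2⁻¹ ≡ 7 (mod 13).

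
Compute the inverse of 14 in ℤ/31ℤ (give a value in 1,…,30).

31 = 2·14 + 3
14 = 4·3 + 2
3 = 1·2 + 1
2 = 2·1 + 0
Back-substituting gives 14·20 ≡ 1 (mod 31).

20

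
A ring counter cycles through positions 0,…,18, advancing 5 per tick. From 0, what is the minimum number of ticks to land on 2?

8

5⁻¹ ≡ 4 (mod 19) because 5·4 = 20 = 1·19 + 1.
Multiplying both sides by 4: x ≡ 4·2 = 8 ≡ 8 (mod 19).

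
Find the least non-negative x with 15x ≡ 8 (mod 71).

15⁻¹ ≡ 19 (mod 71) because 15·19 = 285 = 4·71 + 1.
Multiplying both sides by 19: x ≡ 19·8 = 152 ≡ 10 (mod 71).
Check: 15·10 = 150 = 2·71 + 8.

10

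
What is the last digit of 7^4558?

The units digit of 7^n cycles with period 4: 7, 9, 3, 1, …
4558 mod 4 = 2, so the last digit matches 7^2 = 9.

9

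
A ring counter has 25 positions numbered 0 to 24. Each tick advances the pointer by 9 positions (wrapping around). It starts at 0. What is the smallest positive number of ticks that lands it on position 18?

2

The inverse of 9 mod 25 is 14 (since 9·14 = 126 ≡ 1).
So x ≡ 14·18 = 252 ≡ 2 (mod 25).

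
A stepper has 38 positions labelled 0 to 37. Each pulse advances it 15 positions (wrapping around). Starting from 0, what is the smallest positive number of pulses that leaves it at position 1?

38 = 2·15 + 8
15 = 1·8 + 7
8 = 1·7 + 1
7 = 7·1 + 0
Back-substituting gives 15·33 ≡ 1 (mod 38).

33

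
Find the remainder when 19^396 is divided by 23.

1

Successive squares of 19 mod 23: 19^1≡19, 19^2≡16, 19^4≡3, 19^8≡9, 19^16≡12, 19^32≡6, 19^64≡13, 19^128≡8, 19^256≡18.
396 = 4 + 8 + 128 + 256, so 19^396 ≡ 3·9·8·18 ≡ 1 (mod 23).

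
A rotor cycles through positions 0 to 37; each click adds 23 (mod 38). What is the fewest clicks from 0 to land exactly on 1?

38 = 1·23 + 15
23 = 1·15 + 8
15 = 1·8 + 7
8 = 1·7 + 1
7 = 7·1 + 0
Back-substituting gives 23·5 ≡ 1 (mod 38).

5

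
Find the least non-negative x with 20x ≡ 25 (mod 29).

23

The inverse of 20 mod 29 is 16 (since 20·16 = 320 ≡ 1).
Multiplying both sides by 16: x ≡ 16·25 = 400 ≡ 23 (mod 29).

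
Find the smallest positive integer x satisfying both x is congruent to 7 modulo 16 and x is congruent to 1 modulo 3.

Since 3·11 ≡ 1 (mod 16), take x = 1 + 3·((7−1)·11 mod 16) = 1 + 3·2 = 7.
Check: 7 mod 16 = 7, 7 mod 3 = 1.

7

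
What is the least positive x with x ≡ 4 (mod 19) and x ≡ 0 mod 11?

x ≡ 0 (mod 11) gives x ∈ {0, 11, 22, 33, 44, 55, 66, 77, …}.
The first of these with x mod 19 = 4 is 99.

99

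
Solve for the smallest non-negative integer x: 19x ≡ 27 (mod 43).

15

The inverse of 19 mod 43 is 34 (since 19·34 = 646 ≡ 1).
So x ≡ 34·27 = 918 ≡ 15 (mod 43).
Check: 19·15 = 285 = 6·43 + 27.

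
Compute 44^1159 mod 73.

39

Square-and-reduce mod 73: 44^1≡44, 44^2≡38, 44^4≡57, 44^8≡37, 44^16≡55, 44^32≡32, 44^64≡2, 44^128≡4, 44^256≡16, 44^512≡37, 44^1024≡55.
1159 = 1 + 2 + 4 + 128 + 1024, so 44^1159 ≡ 44·38·57·4·55 ≡ 39 (mod 73).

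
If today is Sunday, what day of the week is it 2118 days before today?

Wednesday

2118 mod 7 = 4 (since 302·7 = 2114).
Sunday − 4 days → Wednesday.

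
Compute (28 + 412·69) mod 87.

7

412·69 = 28428.
28428 − 326·87 = 66, so 28428 ≡ 66 (mod 87).
(28 + 66) mod 87 = 7.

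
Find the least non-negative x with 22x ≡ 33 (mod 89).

46

22⁻¹ ≡ 85 (mod 89) because 22·85 = 1870 = 21·89 + 1.
So x ≡ 85·33 = 2805 ≡ 46 (mod 89).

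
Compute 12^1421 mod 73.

6

Square-and-reduce mod 73: 12^1≡12, 12^2≡71, 12^4≡4, 12^8≡16, 12^16≡37, 12^32≡55, 12^64≡32, 12^128≡2, 12^256≡4, 12^512≡16, 12^1024≡37.
Since 1421 = 1 + 4 + 8 + 128 + 256 + 1024 in binary, 12^1421 ≡ 12·4·16·2·4·37 ≡ 6 (mod 73).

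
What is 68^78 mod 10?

4

The units digit of 68^n cycles with period 4: 8, 4, 2, 6, …
78 mod 4 = 2, so the last digit matches 8^2 = 4.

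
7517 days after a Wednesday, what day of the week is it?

7517 mod 7 = 6 (since 1073·7 = 7511).
Wednesday + 6 days → Tuesday.

Tuesday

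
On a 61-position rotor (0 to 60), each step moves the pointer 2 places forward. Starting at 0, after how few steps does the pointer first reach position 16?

8

The inverse of 2 mod 61 is 31 (since 2·31 = 62 ≡ 1).
So x ≡ 31·16 = 496 ≡ 8 (mod 61).
Check: 2·8 = 16 = 0·61 + 16.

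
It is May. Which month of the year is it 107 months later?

April

107 − 8·12 = 11, so 107 ≡ 11 (mod 12).
May + 11 months → April.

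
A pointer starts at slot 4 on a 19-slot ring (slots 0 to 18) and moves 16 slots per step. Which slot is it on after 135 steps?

17

135·16 = 2160.
2160 = 113·19 + 13, so 2160 mod 19 = 13.
(4 + 13) mod 19 = 17.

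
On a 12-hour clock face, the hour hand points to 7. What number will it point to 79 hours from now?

2

79 mod 12 = 7 (since 6·12 = 72).
7 + 7 → 2 on a 12-hour dial.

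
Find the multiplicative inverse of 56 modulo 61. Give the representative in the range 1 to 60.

12

56·12 = 672 = 11·61 + 1, so 56⁻¹ ≡ 12 (mod 61).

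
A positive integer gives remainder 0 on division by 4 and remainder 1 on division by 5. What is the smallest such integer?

x ≡ 0 (mod 4) gives x ∈ {0, 4, 8, 12, 16}.
The first of these with x mod 5 = 1 is 16.

16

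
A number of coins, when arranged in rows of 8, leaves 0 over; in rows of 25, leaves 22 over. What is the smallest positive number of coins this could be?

72

x ≡ 0 (mod 8) gives x ∈ {0, 8, 16, 24, 32, 40, 48, 56, …}.
The first of these with x mod 25 = 22 is 72.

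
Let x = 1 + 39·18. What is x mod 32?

31

39·18 = 702.
702 mod 32 = 30 (since 21·32 = 672).
(1 + 30) mod 32 = 31.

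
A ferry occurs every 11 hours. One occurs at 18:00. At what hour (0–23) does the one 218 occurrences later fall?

218·11 = 2398.
2398 − 99·24 = 22, so 2398 ≡ 22 (mod 24).
(18 + 22) mod 24 = 16.

16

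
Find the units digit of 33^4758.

The units digit of 33^n cycles with period 4: 3, 9, 7, 1, …
4758 mod 4 = 2, so the last digit matches 3^2 = 9.

9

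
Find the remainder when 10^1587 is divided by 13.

Successive squares of 10 mod 13: 10^1≡10, 10^2≡9, 10^4≡3, 10^8≡9, 10^16≡3, 10^32≡9, 10^64≡3, 10^128≡9, 10^256≡3, 10^512≡9, 10^1024≡3.
1587 = 1 + 2 + 16 + 32 + 512 + 1024, so 10^1587 ≡ 10·9·3·9·9·3 ≡ 12 (mod 13).

12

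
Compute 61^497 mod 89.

By repeated squaring mod 89: 61^1≡61, 61^2≡72, 61^4≡22, 61^8≡39, 61^16≡8, 61^32≡64, 61^64≡2, 61^128≡4, 61^256≡16.
497 = 1 + 16 + 32 + 64 + 128 + 256, so 61^497 ≡ 61·8·64·2·4·16 ≡ 83 (mod 89).

83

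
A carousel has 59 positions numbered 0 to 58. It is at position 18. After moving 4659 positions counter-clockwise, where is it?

Dividing 4659 by 59 gives quotient 78 and remainder 57.
(18 − 57) mod 59 = 20.

20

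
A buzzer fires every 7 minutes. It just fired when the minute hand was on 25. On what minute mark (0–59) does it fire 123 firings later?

123·7 = 861.
861 = 14·60 + 21, so 861 mod 60 = 21.
(25 + 21) mod 60 = 46.

46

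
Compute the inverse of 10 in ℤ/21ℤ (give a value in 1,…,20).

19

21 = 2·10 + 1
10 = 10·1 + 0
Back-substituting gives 10·19 ≡ 1 (mod 21).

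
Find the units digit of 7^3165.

The units digit of 7^n cycles with period 4: 7, 9, 3, 1, …
3165 leaves remainder 1 on division by 4, so 7^3165 ends in 7.

7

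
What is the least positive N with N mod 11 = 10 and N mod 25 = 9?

x ≡ 10 (mod 11) gives x ∈ {10, 21, 32, 43, 54, 65, 76, 87, …}.
The first of these with x mod 25 = 9 is 109.

109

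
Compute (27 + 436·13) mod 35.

436·13 = 5668.
5668 = 161·35 + 33, so 5668 mod 35 = 33.
(27 + 33) mod 35 = 25.

25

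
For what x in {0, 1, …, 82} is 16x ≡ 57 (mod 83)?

71

16⁻¹ ≡ 26 (mod 83) because 16·26 = 416 = 5·83 + 1.
So x ≡ 26·57 = 1482 ≡ 71 (mod 83).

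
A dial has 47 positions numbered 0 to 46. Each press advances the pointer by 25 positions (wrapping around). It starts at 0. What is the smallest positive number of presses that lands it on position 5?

25⁻¹ ≡ 32 (mod 47) because 25·32 = 800 = 17·47 + 1.
Multiplying both sides by 32: x ≡ 32·5 = 160 ≡ 19 (mod 47).

19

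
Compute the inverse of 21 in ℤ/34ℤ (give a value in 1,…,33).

21·13 = 273 = 8·34 + 1, so 21⁻¹ ≡ 13 (mod 34).

13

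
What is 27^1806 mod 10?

Powers of 7 mod 10 repeat with period 4: 7, 9, 3, 1.
1806 leaves remainder 2 on division by 4, so 27^1806 ends in 9.

9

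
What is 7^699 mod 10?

3

Last digits of 7^n: 7, 9, 3, 1 (period 4).
699 mod 4 = 3, so the last digit matches 7^3 = 3.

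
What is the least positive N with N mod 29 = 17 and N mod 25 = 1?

x ≡ 1 (mod 25) gives x ∈ {1, 26, 51, 76, 101, 126, 151, 176, …}.
The first of these with x mod 29 = 17 is 626.

626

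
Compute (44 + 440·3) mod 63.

440·3 = 1320.
Dividing 1320 by 63 gives quotient 20 and remainder 60.
(44 + 60) mod 63 = 41.

41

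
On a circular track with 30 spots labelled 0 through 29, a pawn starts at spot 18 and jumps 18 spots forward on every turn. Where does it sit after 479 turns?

0

479·18 = 8622.
8622 − 287·30 = 12, so 8622 ≡ 12 (mod 30).
(18 + 12) mod 30 = 0.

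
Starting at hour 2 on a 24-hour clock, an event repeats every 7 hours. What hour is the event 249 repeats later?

17

249·7 = 1743.
1743 − 72·24 = 15, so 1743 ≡ 15 (mod 24).
(2 + 15) mod 24 = 17.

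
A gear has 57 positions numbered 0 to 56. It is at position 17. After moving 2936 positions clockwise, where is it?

Dividing 2936 by 57 gives quotient 51 and remainder 29.
(17 + 29) mod 57 = 46.

46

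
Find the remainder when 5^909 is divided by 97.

45

Square-and-reduce mod 97: 5^1≡5, 5^2≡25, 5^4≡43, 5^8≡6, 5^16≡36, 5^32≡35, 5^64≡61, 5^128≡35, 5^256≡61, 5^512≡35.
909 = 1 + 4 + 8 + 128 + 256 + 512, so 5^909 ≡ 5·43·6·35·61·35 ≡ 45 (mod 97).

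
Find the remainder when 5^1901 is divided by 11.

By repeated squaring mod 11: 5^1≡5, 5^2≡3, 5^4≡9, 5^8≡4, 5^16≡5, 5^32≡3, 5^64≡9, 5^128≡4, 5^256≡5, 5^512≡3, 5^1024≡9.
1901 = 1 + 4 + 8 + 32 + 64 + 256 + 512 + 1024, so 5^1901 ≡ 5·9·4·3·9·5·3·9 ≡ 5 (mod 11).

5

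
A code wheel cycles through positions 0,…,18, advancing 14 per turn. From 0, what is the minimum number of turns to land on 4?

3

The inverse of 14 mod 19 is 15 (since 14·15 = 210 ≡ 1).
So x ≡ 15·4 = 60 ≡ 3 (mod 19).
Check: 14·3 = 42 = 2·19 + 4.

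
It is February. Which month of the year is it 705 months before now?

705 mod 12 = 9 (since 58·12 = 696).
February − 9 months → May.

May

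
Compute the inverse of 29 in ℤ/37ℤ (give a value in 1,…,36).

23

29·23 = 667 = 18·37 + 1, so 29⁻¹ ≡ 23 (mod 37).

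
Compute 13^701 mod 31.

Square-and-reduce mod 31: 13^1≡13, 13^2≡14, 13^4≡10, 13^8≡7, 13^16≡18, 13^32≡14, 13^64≡10, 13^128≡7, 13^256≡18, 13^512≡14.
Since 701 = 1 + 4 + 8 + 16 + 32 + 128 + 512 in binary, 13^701 ≡ 13·10·7·18·14·7·14 ≡ 3 (mod 31).

3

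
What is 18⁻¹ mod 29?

21

18·21 = 378 = 13·29 + 1, so 18⁻¹ ≡ 21 (mod 29).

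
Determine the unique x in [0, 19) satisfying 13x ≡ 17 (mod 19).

The inverse of 13 mod 19 is 3 (since 13·3 = 39 ≡ 1).
So x ≡ 3·17 = 51 ≡ 13 (mod 19).

13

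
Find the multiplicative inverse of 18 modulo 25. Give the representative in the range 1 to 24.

18·7 = 126 = 5·25 + 1, so 18⁻¹ ≡ 7 (mod 25).

7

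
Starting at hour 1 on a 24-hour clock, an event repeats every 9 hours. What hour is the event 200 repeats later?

1

200·9 = 1800.
1800 − 75·24 = 0, so 1800 ≡ 0 (mod 24).
(1 + 0) mod 24 = 1.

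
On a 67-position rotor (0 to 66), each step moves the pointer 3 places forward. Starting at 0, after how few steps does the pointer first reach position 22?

3⁻¹ ≡ 45 (mod 67) because 3·45 = 135 = 2·67 + 1.
Multiplying both sides by 45: x ≡ 45·22 = 990 ≡ 52 (mod 67).
Check: 3·52 = 156 = 2·67 + 22.

52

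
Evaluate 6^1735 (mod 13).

7

Square-and-reduce mod 13: 6^1≡6, 6^2≡10, 6^4≡9, 6^8≡3, 6^16≡9, 6^32≡3, 6^64≡9, 6^128≡3, 6^256≡9, 6^512≡3, 6^1024≡9.
Since 1735 = 1 + 2 + 4 + 64 + 128 + 512 + 1024 in binary, 6^1735 ≡ 6·10·9·9·3·3·9 ≡ 7 (mod 13).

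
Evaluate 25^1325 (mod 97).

By repeated squaring mod 97: 25^1≡25, 25^2≡43, 25^4≡6, 25^8≡36, 25^16≡35, 25^32≡61, 25^64≡35, 25^128≡61, 25^256≡35, 25^512≡61, 25^1024≡35.
Since 1325 = 1 + 4 + 8 + 32 + 256 + 1024 in binary, 25^1325 ≡ 25·6·36·61·35·35 ≡ 44 (mod 97).

44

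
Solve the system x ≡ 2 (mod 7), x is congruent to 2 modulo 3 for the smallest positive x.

2

x ≡ 2 (mod 3) gives x ∈ {2}.
The first of these with x mod 7 = 2 is 2.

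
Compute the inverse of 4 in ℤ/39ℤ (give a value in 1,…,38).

10

4·10 = 40 = 1·39 + 1, so 4⁻¹ ≡ 10 (mod 39).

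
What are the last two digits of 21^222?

41

By repeated squaring mod 100: 21^1≡21, 21^2≡41, 21^4≡81, 21^8≡61, 21^16≡21, 21^32≡41, 21^64≡81, 21^128≡61.
Since 222 = 2 + 4 + 8 + 16 + 64 + 128 in binary, 21^222 ≡ 41·81·61·21·81·61 ≡ 41 (mod 100).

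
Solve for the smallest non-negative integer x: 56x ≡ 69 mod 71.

56⁻¹ ≡ 52 (mod 71) because 56·52 = 2912 = 41·71 + 1.
Multiplying both sides by 52: x ≡ 52·69 = 3588 ≡ 38 (mod 71).

38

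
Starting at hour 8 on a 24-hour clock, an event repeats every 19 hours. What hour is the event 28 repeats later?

28·19 = 532.
Dividing 532 by 24 gives quotient 22 and remainder 4.
(8 + 4) mod 24 = 12.

12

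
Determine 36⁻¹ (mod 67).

36·54 = 1944 = 29·67 + 1, so 36⁻¹ ≡ 54 (mod 67).

54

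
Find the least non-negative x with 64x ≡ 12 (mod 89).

The inverse of 64 mod 89 is 32 (since 64·32 = 2048 ≡ 1).
So x ≡ 32·12 = 384 ≡ 28 (mod 89).
Check: 64·28 = 1792 = 20·89 + 12.

28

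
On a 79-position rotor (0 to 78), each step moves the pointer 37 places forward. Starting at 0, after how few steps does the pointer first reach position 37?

1

The inverse of 37 mod 79 is 47 (since 37·47 = 1739 ≡ 1).
Multiplying both sides by 47: x ≡ 47·37 = 1739 ≡ 1 (mod 79).
Check: 37·1 = 37 = 0·79 + 37.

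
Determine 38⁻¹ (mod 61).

53

38·53 = 2014 = 33·61 + 1, so 38⁻¹ ≡ 53 (mod 61).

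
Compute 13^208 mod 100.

Successive squares of 13 mod 100: 13^1≡13, 13^2≡69, 13^4≡61, 13^8≡21, 13^16≡41, 13^32≡81, 13^64≡61, 13^128≡21.
Since 208 = 16 + 64 + 128 in binary, 13^208 ≡ 41·61·21 ≡ 21 (mod 100).

21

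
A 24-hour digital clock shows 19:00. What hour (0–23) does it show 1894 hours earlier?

1894 − 78·24 = 22, so 1894 ≡ 22 (mod 24).
(19 − 22) mod 24 = 21.

21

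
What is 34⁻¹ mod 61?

9

61 = 1·34 + 27
34 = 1·27 + 7
27 = 3·7 + 6
7 = 1·6 + 1
6 = 6·1 + 0
Back-substituting gives 34·9 ≡ 1 (mod 61).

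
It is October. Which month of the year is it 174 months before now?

April

174 mod 12 = 6 (since 14·12 = 168).
October − 6 months → April.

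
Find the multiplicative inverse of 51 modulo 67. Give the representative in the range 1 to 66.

67 = 1·51 + 16
51 = 3·16 + 3
16 = 5·3 + 1
3 = 3·1 + 0
Back-substituting gives 51·46 ≡ 1 (mod 67).

46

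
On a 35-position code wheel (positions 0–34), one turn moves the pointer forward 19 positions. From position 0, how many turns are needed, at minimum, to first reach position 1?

19·24 = 456 = 13·35 + 1, so 19⁻¹ ≡ 24 (mod 35).

24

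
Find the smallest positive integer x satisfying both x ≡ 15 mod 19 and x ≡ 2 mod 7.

Since 7·11 ≡ 1 (mod 19), take x = 2 + 7·((15−2)·11 mod 19) = 2 + 7·10 = 72.
Check: 72 mod 19 = 15, 72 mod 7 = 2.

72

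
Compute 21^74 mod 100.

Successive squares of 21 mod 100: 21^1≡21, 21^2≡41, 21^4≡81, 21^8≡61, 21^16≡21, 21^32≡41, 21^64≡81.
Since 74 = 2 + 8 + 64 in binary, 21^74 ≡ 41·61·81 ≡ 81 (mod 100).

81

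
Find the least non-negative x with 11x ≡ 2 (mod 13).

11⁻¹ ≡ 6 (mod 13) because 11·6 = 66 = 5·13 + 1.
Multiplying both sides by 6: x ≡ 6·2 = 12 ≡ 12 (mod 13).
Check: 11·12 = 132 = 10·13 + 2.

12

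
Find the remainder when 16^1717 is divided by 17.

Successive squares of 16 mod 17: 16^1≡16, 16^2≡1, 16^4≡1, 16^8≡1, 16^16≡1, 16^32≡1, 16^64≡1, 16^128≡1, 16^256≡1, 16^512≡1, 16^1024≡1.
Since 1717 = 1 + 4 + 16 + 32 + 128 + 512 + 1024 in binary, 16^1717 ≡ 16·1·1·1·1·1·1 ≡ 16 (mod 17).

16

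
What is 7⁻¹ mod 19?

19 = 2·7 + 5
7 = 1·5 + 2
5 = 2·2 + 1
2 = 2·1 + 0
Back-substituting gives 7·11 ≡ 1 (mod 19).

11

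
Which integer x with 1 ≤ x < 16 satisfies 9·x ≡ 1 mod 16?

9·9 = 81 = 5·16 + 1, so 9⁻¹ ≡ 9 (mod 16).

9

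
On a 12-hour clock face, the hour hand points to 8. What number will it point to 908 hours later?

4

908 − 75·12 = 8, so 908 ≡ 8 (mod 12).
8 + 8 → 4 on a 12-hour dial.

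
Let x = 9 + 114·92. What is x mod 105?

102

114·92 = 10488.
10488 − 99·105 = 93, so 10488 ≡ 93 (mod 105).
(9 + 93) mod 105 = 102.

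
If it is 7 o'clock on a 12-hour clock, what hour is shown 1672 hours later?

1672 = 139·12 + 4, so 1672 mod 12 = 4.
7 + 4 → 11 on a 12-hour dial.

11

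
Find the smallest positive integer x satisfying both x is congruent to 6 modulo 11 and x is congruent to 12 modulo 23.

127

x ≡ 6 (mod 11) gives x ∈ {6, 17, 28, 39, 50, 61, 72, 83, …}.
The first of these with x mod 23 = 12 is 127.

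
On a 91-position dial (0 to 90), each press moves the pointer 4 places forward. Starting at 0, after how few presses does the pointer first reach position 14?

49

The inverse of 4 mod 91 is 23 (since 4·23 = 92 ≡ 1).
Multiplying both sides by 23: x ≡ 23·14 = 322 ≡ 49 (mod 91).
Check: 4·49 = 196 = 2·91 + 14.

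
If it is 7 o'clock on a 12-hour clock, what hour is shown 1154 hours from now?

1154 − 96·12 = 2, so 1154 ≡ 2 (mod 12).
7 + 2 → 9 on a 12-hour dial.

9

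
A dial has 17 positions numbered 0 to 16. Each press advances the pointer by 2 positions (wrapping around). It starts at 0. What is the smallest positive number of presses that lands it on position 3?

The inverse of 2 mod 17 is 9 (since 2·9 = 18 ≡ 1).
So x ≡ 9·3 = 27 ≡ 10 (mod 17).

10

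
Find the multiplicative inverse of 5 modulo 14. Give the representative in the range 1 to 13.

3

14 = 2·5 + 4
5 = 1·4 + 1
4 = 4·1 + 0
Back-substituting gives 5·3 ≡ 1 (mod 14).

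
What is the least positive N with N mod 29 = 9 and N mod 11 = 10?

x ≡ 10 (mod 11) gives x ∈ {10, 21, 32, 43, 54, 65, 76, 87, …}.
The first of these with x mod 29 = 9 is 241.

241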